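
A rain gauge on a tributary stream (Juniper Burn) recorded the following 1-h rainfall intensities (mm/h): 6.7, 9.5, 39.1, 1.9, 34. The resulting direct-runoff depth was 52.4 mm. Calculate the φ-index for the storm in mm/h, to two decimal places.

Only the 2 blocks with intensity above φ contribute runoff: 39.1, 34 mm/h.
Σ(I−φ)·Δt = d  ⇒  (39.1+34 − 2φ)·1 = 52.4
φ = (73.10 − 52.4/1) / 2 = 10.35 mm/h.

φ ≈ 10.35 mm/h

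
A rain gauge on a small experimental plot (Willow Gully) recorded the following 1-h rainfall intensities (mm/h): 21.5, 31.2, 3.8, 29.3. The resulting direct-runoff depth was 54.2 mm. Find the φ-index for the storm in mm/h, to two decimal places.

φ ≈ 9.27 mm/h

Only the 3 blocks with intensity above φ contribute runoff: 21.5, 31.2, 29.3 mm/h.
Σ(I−φ)·Δt = d  ⇒  (21.5+31.2+29.3 − 3φ)·1 = 54.2
φ = (82.00 − 54.2/1) / 3 = 9.27 mm/h.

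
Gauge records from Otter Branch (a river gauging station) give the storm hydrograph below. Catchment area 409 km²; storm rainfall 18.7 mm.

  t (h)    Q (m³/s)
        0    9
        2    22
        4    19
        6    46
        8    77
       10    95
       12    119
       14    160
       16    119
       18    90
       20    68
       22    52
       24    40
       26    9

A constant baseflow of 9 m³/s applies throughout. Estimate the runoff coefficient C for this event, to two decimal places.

ΣQ_DR = 799.0 m³/s; V = ΣQ_DR·Δt = 5.753 × 10^6 m³.
Runoff depth d = V / A = 14.07 mm.
C = d / P = 14.07 / 18.7 = 0.75.

C ≈ 0.75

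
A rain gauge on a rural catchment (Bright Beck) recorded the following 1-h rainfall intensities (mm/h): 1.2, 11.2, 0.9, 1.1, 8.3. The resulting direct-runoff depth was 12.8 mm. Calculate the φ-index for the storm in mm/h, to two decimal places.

Only the 2 blocks with intensity above φ contribute runoff: 11.2, 8.3 mm/h.
Σ(I−φ)·Δt = d  ⇒  (11.2+8.3 − 2φ)·1 = 12.8
φ = (19.50 − 12.8/1) / 2 = 3.35 mm/h.

φ ≈ 3.35 mm/h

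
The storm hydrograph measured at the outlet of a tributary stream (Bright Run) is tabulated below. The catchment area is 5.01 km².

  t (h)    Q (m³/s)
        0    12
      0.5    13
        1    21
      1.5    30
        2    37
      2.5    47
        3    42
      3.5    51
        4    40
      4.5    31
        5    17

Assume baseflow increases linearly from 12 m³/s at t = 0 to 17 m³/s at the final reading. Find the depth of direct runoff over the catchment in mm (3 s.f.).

d ≈ 65.2 mm

Direct runoff: 0.00, 0.50, 8.00, 16.50, 23.00, 32.50, 27.00, 35.50, 24.00, 14.50, 0.00 m³/s; ΣQ_DR = 181.5 m³/s.
V = ΣQ_DR · Δt = 181.5 × 1800 s = 3.267 × 10^5 m³.
Over A = 5.01 km², depth = V / A = 65.2 mm.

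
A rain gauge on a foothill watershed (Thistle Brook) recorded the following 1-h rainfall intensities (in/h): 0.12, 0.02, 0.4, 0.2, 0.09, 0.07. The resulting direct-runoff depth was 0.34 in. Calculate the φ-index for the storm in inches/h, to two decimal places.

Only the 2 blocks with intensity above φ contribute runoff: 0.4, 0.2 in/h.
Σ(I−φ)·Δt = d  ⇒  (0.4+0.2 − 2φ)·1 = 0.34
φ = (0.6000 − 0.34/1) / 2 = 0.13 in/h.

φ ≈ 0.13 in/h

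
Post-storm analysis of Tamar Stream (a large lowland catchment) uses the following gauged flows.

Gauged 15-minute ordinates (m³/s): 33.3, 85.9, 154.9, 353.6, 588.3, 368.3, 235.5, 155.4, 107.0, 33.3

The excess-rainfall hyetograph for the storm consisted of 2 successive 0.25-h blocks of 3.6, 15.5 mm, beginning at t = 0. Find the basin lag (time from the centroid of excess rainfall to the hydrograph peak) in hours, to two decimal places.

t_L ≈ 0.67 h

Centroid of excess rainfall: t_c = Σ P_i·t̄_i / ΣP_i = 0.3279 h (block centres at 0.125, 0.375 h).
Hydrograph peak occurs at t = 1 h, so basin lag t_L = 1 − 0.3279 = 0.67 h.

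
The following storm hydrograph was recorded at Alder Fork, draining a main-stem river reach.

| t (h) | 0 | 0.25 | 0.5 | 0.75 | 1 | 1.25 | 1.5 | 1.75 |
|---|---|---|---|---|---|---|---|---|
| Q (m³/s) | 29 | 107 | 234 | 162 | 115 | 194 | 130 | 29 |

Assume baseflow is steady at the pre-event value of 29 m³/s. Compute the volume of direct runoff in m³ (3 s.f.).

Direct-runoff ordinates (Q − Q_b): 0.0, 78.0, 205.0, 133.0, 86.0, 165.0, 101.0, 0.0 m³/s.
ΣQ_DR = 768.0 m³/s.
With Δt = 0.25 h = 900 s, V = ΣQ_DR · Δt = 768.0 × 900 = 6.91 × 10^5 m³.

V ≈ 6.91 × 10^5 m³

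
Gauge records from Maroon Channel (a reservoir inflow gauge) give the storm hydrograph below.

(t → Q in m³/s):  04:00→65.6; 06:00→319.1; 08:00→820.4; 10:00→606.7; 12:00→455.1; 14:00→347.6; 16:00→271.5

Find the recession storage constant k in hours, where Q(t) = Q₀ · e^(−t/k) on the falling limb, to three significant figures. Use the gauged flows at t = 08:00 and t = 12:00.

k ≈ 6.79 h

On the falling limb, Q drops from 820.4 to 455.1 m³/s between t = 08:00 and t = 12:00 (Δt = 4 h).
k = −Δt / ln(Q₂/Q₁) = −4 / ln(455.1/820.4) = 6.79 h.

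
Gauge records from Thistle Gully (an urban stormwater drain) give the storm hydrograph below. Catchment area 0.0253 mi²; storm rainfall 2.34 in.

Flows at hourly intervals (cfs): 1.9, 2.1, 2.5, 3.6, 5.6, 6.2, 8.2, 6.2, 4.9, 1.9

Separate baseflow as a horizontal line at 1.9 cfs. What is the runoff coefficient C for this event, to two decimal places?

ΣQ_DR = 24.10 cfs; V = ΣQ_DR·Δt = 86760 ft³.
Runoff depth d = V / A = 1.476 in.
C = d / P = 1.476 / 2.34 = 0.63.

C ≈ 0.63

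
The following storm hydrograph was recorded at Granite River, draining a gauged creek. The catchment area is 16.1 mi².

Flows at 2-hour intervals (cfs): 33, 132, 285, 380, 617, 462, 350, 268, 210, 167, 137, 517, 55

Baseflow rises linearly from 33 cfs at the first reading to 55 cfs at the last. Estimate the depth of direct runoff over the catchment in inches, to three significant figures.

Direct runoff: 0.00, 97.17, 248.33, 341.50, 576.67, 419.83, 306.00, 222.17, 162.33, 117.50, 85.67, 463.83, 0.00 cfs; ΣQ_DR = 3041 cfs.
V = ΣQ_DR · Δt = 3041 × 7200 s = 2.190 × 10^7 ft³.
Over A = 16.1 mi², depth = V / A = 0.585 in.

d ≈ 0.585 in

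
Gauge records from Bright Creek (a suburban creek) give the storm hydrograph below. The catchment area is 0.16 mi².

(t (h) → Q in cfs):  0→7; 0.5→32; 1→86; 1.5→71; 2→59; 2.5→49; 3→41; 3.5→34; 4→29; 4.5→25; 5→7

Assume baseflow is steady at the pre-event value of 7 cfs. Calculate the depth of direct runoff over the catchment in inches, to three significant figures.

d ≈ 1.76 in

Direct runoff: 0.0, 25.0, 79.0, 64.0, 52.0, 42.0, 34.0, 27.0, 22.0, 18.0, 0.0 cfs; ΣQ_DR = 363.0 cfs.
V = ΣQ_DR · Δt = 363.0 × 1800 s = 6.534 × 10^5 ft³.
Over A = 0.16 mi², depth = V / A = 1.76 in.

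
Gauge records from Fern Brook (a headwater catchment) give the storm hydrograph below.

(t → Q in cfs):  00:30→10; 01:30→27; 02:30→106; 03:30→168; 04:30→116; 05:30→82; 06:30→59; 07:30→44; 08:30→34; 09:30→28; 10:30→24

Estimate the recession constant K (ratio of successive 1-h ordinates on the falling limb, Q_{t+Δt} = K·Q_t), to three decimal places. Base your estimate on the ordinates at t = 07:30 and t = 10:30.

K ≈ 0.817

Using the recession-limb readings at t = 07:30 and t = 10:30: Q falls from 44 to 24 cfs over 3 intervals.
K = (Q₂/Q₁)^(1/3) = (24/44)^(1/3) = 0.817.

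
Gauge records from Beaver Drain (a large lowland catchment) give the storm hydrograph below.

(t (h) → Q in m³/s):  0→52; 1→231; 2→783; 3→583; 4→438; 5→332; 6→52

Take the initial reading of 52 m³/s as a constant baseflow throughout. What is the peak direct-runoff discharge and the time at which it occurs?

Subtracting baseflow gives direct-runoff ordinates: 0.0, 179.0, 731.0, 531.0, 386.0, 280.0, 0.0 m³/s.
The maximum is 731.0 m³/s, occurring at the reading for t = 2 h.

Q_p = 731.0 m³/s at t = 2 h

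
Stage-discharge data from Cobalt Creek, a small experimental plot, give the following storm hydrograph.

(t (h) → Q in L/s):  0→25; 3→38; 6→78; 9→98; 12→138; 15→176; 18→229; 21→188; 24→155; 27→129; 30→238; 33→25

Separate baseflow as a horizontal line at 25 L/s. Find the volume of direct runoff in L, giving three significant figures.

Direct-runoff ordinates (Q − Q_b): 0.0, 13.0, 53.0, 73.0, 113.0, 151.0, 204.0, 163.0, 130.0, 104.0, 213.0, 0.0 L/s.
ΣQ_DR = 1217 L/s.
With Δt = 3 h = 10800 s, V = ΣQ_DR · Δt = 1217 × 10800 = 1.31 × 10^7 L.

V ≈ 1.31 × 10^7 L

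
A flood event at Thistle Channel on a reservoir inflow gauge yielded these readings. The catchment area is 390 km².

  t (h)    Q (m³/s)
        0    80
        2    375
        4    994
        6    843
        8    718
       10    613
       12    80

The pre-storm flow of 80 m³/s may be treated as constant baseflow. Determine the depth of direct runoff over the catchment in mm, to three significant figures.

Direct runoff: 0.0, 295.0, 914.0, 763.0, 638.0, 533.0, 0.0 m³/s; ΣQ_DR = 3143 m³/s.
V = ΣQ_DR · Δt = 3143 × 7200 s = 2.263 × 10^7 m³.
Over A = 390 km², depth = V / A = 58.0 mm.

d ≈ 58.0 mm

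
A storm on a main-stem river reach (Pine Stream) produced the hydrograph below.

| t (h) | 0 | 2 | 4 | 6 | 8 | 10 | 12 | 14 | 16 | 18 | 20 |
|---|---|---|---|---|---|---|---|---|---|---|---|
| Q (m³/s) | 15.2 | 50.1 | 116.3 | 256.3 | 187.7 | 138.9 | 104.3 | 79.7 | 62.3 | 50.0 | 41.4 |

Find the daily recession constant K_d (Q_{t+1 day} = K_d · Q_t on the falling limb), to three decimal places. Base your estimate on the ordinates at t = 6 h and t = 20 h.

K_d ≈ 0.044

Between t = 6 h and t = 20 h the flow falls from 256.3 to 41.4 m³/s over 7×2 h = 14 h.
Per-interval ratio K = (41.4/256.3)^(1/7) = 0.7707; K_d = K^(24/2) = 0.044.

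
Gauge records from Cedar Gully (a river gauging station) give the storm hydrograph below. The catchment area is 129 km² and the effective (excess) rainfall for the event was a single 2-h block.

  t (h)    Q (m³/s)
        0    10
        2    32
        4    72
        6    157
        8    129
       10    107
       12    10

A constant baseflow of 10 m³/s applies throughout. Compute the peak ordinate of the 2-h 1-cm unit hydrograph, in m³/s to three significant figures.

U_p ≈ 58.9 m³/s

Direct runoff: 0.0, 22.0, 62.0, 147.0, 119.0, 97.0, 0.0 m³/s; ΣQ_DR = 447.0 m³/s, peak = 147.0 m³/s.
Runoff depth d = ΣQ_DR·Δt / A = 447.0 × 7200 / (129 km²) = 24.95 mm.
The 1-cm UH is the DRH scaled by (10 mm)/d, so U_p = 147.0 × 10/24.95 = 58.9 m³/s.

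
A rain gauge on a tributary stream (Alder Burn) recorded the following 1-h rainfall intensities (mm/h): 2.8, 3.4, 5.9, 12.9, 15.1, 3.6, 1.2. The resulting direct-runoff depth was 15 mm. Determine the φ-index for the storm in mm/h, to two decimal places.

Only the 2 blocks with intensity above φ contribute runoff: 12.9, 15.1 mm/h.
Σ(I−φ)·Δt = d  ⇒  (12.9+15.1 − 2φ)·1 = 15
φ = (28.00 − 15/1) / 2 = 6.50 mm/h.

φ ≈ 6.50 mm/h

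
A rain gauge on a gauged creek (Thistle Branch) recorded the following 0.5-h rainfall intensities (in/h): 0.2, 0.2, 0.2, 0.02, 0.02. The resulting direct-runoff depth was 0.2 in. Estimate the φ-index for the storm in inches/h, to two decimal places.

φ ≈ 0.07 in/h

Only the 3 blocks with intensity above φ contribute runoff: 0.2, 0.2, 0.2 in/h.
Σ(I−φ)·Δt = d  ⇒  (0.2+0.2+0.2 − 3φ)·0.5 = 0.2
φ = (0.6000 − 0.2/0.5) / 3 = 0.07 in/h.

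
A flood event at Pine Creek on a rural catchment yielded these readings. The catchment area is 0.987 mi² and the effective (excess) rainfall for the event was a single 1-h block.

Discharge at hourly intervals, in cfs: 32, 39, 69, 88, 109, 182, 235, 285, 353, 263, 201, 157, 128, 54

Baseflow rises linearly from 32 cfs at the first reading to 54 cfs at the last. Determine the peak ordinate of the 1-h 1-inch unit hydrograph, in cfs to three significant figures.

U_p ≈ 123 cfs

Direct runoff: 0.00, 5.31, 33.62, 50.92, 70.23, 141.54, 192.85, 241.15, 307.46, 215.77, 152.08, 106.38, 75.69, 0.00 cfs; ΣQ_DR = 1593 cfs, peak = 307.46 cfs.
Runoff depth d = ΣQ_DR·Δt / A = 1593 × 3600 / (0.987 mi²) = 2.501 in.
The 1-inch UH is the DRH scaled by (1 in)/d, so U_p = 307.46 × 1/2.501 = 123 cfs.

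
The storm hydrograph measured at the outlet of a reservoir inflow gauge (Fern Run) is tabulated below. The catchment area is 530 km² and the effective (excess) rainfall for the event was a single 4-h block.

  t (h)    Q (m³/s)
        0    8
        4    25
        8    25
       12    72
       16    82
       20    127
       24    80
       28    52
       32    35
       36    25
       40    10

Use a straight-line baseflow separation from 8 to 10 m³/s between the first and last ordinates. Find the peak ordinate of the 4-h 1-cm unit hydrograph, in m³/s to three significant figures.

U_p ≈ 98.3 m³/s

Direct runoff: 0.00, 16.80, 16.60, 63.40, 73.20, 118.00, 70.80, 42.60, 25.40, 15.20, 0.00 m³/s; ΣQ_DR = 442.0 m³/s, peak = 118.00 m³/s.
Runoff depth d = ΣQ_DR·Δt / A = 442.0 × 14400 / (530 km²) = 12.01 mm.
The 1-cm UH is the DRH scaled by (10 mm)/d, so U_p = 118.00 × 10/12.01 = 98.3 m³/s.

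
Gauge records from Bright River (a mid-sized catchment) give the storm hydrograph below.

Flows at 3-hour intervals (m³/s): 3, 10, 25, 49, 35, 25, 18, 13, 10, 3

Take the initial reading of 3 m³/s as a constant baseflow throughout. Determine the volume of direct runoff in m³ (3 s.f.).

V ≈ 1.74 × 10^6 m³

Direct-runoff ordinates (Q − Q_b): 0.0, 7.0, 22.0, 46.0, 32.0, 22.0, 15.0, 10.0, 7.0, 0.0 m³/s.
ΣQ_DR = 161.0 m³/s.
With Δt = 3 h = 10800 s, V = ΣQ_DR · Δt = 161.0 × 10800 = 1.74 × 10^6 m³.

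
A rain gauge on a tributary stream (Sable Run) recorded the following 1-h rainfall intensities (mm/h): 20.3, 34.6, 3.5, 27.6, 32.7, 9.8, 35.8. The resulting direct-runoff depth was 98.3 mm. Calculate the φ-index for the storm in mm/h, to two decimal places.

φ ≈ 10.54 mm/h

Only the 5 blocks with intensity above φ contribute runoff: 20.3, 34.6, 27.6, 32.7, 35.8 mm/h.
Σ(I−φ)·Δt = d  ⇒  (20.3+34.6+27.6+32.7+35.8 − 5φ)·1 = 98.3
φ = (151.0 − 98.3/1) / 5 = 10.54 mm/h.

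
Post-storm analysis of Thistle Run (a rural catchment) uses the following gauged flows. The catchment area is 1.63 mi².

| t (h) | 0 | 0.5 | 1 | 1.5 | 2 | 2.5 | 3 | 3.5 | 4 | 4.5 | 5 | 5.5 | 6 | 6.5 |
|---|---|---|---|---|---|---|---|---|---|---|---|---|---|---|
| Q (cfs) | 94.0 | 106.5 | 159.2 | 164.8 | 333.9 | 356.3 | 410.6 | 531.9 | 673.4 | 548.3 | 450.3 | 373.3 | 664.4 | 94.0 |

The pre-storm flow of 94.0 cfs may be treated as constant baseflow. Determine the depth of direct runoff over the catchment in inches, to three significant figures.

Direct runoff: 0.0, 12.5, 65.2, 70.8, 239.9, 262.3, 316.6, 437.9, 579.4, 454.3, 356.3, 279.3, 570.4, 0.0 cfs; ΣQ_DR = 3645 cfs.
V = ΣQ_DR · Δt = 3645 × 1800 s = 6.561 × 10^6 ft³.
Over A = 1.63 mi², depth = V / A = 1.73 in.

d ≈ 1.73 in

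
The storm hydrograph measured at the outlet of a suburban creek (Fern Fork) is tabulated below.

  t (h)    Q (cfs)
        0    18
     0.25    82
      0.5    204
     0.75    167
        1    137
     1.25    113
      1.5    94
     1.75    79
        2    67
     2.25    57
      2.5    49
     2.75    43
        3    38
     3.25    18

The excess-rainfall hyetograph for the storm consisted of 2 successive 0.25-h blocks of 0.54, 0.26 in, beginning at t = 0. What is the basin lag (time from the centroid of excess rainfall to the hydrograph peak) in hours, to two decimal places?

Centroid of excess rainfall: t_c = Σ P_i·t̄_i / ΣP_i = 0.2062 h (block centres at 0.125, 0.375 h).
Hydrograph peak occurs at t = 0.5 h, so basin lag t_L = 0.5 − 0.2062 = 0.29 h.

t_L ≈ 0.29 h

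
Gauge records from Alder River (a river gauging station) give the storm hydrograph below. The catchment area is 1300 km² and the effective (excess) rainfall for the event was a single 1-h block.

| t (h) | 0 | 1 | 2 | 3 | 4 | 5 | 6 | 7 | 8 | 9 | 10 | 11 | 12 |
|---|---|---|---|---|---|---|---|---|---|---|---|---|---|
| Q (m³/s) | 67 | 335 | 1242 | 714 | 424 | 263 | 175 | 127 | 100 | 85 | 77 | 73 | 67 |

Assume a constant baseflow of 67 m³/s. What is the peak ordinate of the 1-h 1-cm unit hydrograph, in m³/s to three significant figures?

Direct runoff: 0.0, 268.0, 1175.0, 647.0, 357.0, 196.0, 108.0, 60.0, 33.0, 18.0, 10.0, 6.0, 0.0 m³/s; ΣQ_DR = 2878 m³/s, peak = 1175.0 m³/s.
Runoff depth d = ΣQ_DR·Δt / A = 2878 × 3600 / (1300 km²) = 7.970 mm.
The 1-cm UH is the DRH scaled by (10 mm)/d, so U_p = 1175.0 × 10/7.970 = 1470 m³/s.

U_p ≈ 1470 m³/s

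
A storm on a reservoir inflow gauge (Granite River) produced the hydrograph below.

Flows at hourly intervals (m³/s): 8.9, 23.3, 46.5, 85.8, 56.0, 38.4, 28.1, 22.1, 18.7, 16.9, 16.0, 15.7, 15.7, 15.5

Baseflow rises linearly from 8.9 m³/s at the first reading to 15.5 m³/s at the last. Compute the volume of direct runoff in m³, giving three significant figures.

V ≈ 8.52 × 10^5 m³

Direct-runoff ordinates (Q − Q_b): 0.00, 13.89, 36.58, 75.38, 45.07, 26.96, 16.15, 9.65, 5.74, 3.43, 2.02, 1.22, 0.71, 0.00 m³/s.
ΣQ_DR = 236.8 m³/s.
With Δt = 1 h = 3600 s, V = ΣQ_DR · Δt = 236.8 × 3600 = 8.52 × 10^5 m³.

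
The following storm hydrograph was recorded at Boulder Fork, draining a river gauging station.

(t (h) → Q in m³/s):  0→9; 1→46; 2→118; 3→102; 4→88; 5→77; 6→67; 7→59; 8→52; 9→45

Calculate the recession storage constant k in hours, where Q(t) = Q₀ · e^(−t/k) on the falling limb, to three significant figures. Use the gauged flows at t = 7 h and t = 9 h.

k ≈ 7.38 h

On the falling limb, Q drops from 59 to 45 m³/s between t = 7 h and t = 9 h (Δt = 2 h).
k = −Δt / ln(Q₂/Q₁) = −2 / ln(45/59) = 7.38 h.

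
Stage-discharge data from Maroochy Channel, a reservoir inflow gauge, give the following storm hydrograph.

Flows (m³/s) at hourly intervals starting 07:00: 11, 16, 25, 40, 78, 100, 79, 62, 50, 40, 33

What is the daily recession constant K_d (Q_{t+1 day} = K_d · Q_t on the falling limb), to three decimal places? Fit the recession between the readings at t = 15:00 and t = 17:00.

Between t = 15:00 and t = 17:00 the flow falls from 50 to 33 m³/s over 2×1 h = 2 h.
Per-interval ratio K = (33/50)^(1/2) = 0.8124; K_d = K^(24/1) = 0.007.

K_d ≈ 0.007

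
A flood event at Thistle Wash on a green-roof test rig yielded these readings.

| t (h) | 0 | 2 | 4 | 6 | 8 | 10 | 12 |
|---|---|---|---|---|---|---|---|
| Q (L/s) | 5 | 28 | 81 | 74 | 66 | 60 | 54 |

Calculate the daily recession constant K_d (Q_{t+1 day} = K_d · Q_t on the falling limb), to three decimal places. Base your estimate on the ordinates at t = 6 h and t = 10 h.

K_d ≈ 0.284

Between t = 6 h and t = 10 h the flow falls from 74 to 60 L/s over 2×2 h = 4 h.
Per-interval ratio K = (60/74)^(1/2) = 0.9005; K_d = K^(24/2) = 0.284.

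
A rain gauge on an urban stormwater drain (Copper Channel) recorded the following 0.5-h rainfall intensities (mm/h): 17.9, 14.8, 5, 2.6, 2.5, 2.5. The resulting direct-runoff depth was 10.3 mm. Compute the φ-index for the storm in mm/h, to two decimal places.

φ ≈ 6.05 mm/h

Only the 2 blocks with intensity above φ contribute runoff: 17.9, 14.8 mm/h.
Σ(I−φ)·Δt = d  ⇒  (17.9+14.8 − 2φ)·0.5 = 10.3
φ = (32.70 − 10.3/0.5) / 2 = 6.05 mm/h.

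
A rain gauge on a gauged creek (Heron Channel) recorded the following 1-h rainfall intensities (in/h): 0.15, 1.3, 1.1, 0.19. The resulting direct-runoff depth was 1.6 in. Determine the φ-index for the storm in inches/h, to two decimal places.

φ ≈ 0.40 in/h

Only the 2 blocks with intensity above φ contribute runoff: 1.3, 1.1 in/h.
Σ(I−φ)·Δt = d  ⇒  (1.3+1.1 − 2φ)·1 = 1.6
φ = (2.400 − 1.6/1) / 2 = 0.40 in/h.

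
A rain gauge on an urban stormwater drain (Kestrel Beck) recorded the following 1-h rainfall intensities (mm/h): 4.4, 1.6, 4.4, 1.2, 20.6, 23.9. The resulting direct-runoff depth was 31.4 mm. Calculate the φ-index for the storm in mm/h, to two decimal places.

Only the 2 blocks with intensity above φ contribute runoff: 20.6, 23.9 mm/h.
Σ(I−φ)·Δt = d  ⇒  (20.6+23.9 − 2φ)·1 = 31.4
φ = (44.50 − 31.4/1) / 2 = 6.55 mm/h.

φ ≈ 6.55 mm/h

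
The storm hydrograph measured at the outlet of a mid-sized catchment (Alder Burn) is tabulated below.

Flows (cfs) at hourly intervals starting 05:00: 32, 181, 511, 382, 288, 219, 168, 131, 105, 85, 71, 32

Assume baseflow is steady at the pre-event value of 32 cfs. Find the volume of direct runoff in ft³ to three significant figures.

V ≈ 6.56 × 10^6 ft³

Direct-runoff ordinates (Q − Q_b): 0.0, 149.0, 479.0, 350.0, 256.0, 187.0, 136.0, 99.0, 73.0, 53.0, 39.0, 0.0 cfs.
ΣQ_DR = 1821 cfs.
With Δt = 1 h = 3600 s, V = ΣQ_DR · Δt = 1821 × 3600 = 6.56 × 10^6 ft³.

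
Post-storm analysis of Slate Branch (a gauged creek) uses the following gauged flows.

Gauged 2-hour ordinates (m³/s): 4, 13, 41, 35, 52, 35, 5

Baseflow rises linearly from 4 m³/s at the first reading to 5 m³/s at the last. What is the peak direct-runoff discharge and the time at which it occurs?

Subtracting baseflow gives direct-runoff ordinates: 0.00, 8.83, 36.67, 30.50, 47.33, 30.17, 0.00 m³/s.
The maximum is 47.33 m³/s, occurring at the reading for t = 8 h.

Q_p = 47.33 m³/s at t = 8 h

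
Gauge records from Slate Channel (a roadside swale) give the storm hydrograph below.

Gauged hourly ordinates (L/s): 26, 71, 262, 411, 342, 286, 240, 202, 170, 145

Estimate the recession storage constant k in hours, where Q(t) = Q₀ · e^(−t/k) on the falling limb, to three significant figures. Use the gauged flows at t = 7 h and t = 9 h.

k ≈ 6.03 h

On the falling limb, Q drops from 202 to 145 L/s between t = 7 h and t = 9 h (Δt = 2 h).
k = −Δt / ln(Q₂/Q₁) = −2 / ln(145/202) = 6.03 h.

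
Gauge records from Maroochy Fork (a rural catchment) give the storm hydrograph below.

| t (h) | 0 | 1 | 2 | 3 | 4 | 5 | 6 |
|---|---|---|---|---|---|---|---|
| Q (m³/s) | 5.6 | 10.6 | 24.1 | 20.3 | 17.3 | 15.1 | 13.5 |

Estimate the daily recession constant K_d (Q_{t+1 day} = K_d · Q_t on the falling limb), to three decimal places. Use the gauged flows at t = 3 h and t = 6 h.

Between t = 3 h and t = 6 h the flow falls from 20.3 to 13.5 m³/s over 3×1 h = 3 h.
Per-interval ratio K = (13.5/20.3)^(1/3) = 0.8729; K_d = K^(24/1) = 0.038.

K_d ≈ 0.038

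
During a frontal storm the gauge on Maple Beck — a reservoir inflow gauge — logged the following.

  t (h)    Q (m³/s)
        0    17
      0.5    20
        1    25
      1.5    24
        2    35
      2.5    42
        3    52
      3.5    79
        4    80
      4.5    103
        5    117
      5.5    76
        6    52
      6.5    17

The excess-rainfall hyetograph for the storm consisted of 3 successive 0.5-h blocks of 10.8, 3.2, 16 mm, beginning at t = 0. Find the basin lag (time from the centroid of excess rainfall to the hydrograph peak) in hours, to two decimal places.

Centroid of excess rainfall: t_c = Σ P_i·t̄_i / ΣP_i = 0.8367 h (block centres at 0.25, 0.75, 1.25 h).
Hydrograph peak occurs at t = 5 h, so basin lag t_L = 5 − 0.8367 = 4.16 h.

t_L ≈ 4.16 h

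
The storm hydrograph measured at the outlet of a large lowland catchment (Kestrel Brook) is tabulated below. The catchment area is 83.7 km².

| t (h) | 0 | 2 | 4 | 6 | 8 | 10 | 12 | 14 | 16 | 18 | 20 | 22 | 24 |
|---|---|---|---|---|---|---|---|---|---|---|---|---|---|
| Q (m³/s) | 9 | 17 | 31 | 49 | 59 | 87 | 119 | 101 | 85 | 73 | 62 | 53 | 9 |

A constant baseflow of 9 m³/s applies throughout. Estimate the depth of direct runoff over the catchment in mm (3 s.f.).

d ≈ 54.8 mm

Direct runoff: 0.0, 8.0, 22.0, 40.0, 50.0, 78.0, 110.0, 92.0, 76.0, 64.0, 53.0, 44.0, 0.0 m³/s; ΣQ_DR = 637.0 m³/s.
V = ΣQ_DR · Δt = 637.0 × 7200 s = 4.586 × 10^6 m³.
Over A = 83.7 km², depth = V / A = 54.8 mm.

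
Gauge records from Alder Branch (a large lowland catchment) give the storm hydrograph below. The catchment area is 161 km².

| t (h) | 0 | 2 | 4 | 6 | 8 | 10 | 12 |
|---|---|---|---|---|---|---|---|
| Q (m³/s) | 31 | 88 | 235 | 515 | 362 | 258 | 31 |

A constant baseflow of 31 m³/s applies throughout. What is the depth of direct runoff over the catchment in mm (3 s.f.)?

d ≈ 58.3 mm

Direct runoff: 0.0, 57.0, 204.0, 484.0, 331.0, 227.0, 0.0 m³/s; ΣQ_DR = 1303 m³/s.
V = ΣQ_DR · Δt = 1303 × 7200 s = 9.382 × 10^6 m³.
Over A = 161 km², depth = V / A = 58.3 mm.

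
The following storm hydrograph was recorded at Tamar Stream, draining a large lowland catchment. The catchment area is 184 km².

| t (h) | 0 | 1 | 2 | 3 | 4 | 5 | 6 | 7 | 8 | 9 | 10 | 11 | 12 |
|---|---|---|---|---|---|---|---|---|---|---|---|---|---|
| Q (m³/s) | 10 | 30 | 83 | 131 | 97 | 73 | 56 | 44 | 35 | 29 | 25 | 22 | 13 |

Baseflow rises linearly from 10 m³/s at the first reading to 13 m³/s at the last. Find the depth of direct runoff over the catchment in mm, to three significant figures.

Direct runoff: 0.00, 19.75, 72.50, 120.25, 86.00, 61.75, 44.50, 32.25, 23.00, 16.75, 12.50, 9.25, 0.00 m³/s; ΣQ_DR = 498.5 m³/s.
V = ΣQ_DR · Δt = 498.5 × 3600 s = 1.795 × 10^6 m³.
Over A = 184 km², depth = V / A = 9.75 mm.

d ≈ 9.75 mm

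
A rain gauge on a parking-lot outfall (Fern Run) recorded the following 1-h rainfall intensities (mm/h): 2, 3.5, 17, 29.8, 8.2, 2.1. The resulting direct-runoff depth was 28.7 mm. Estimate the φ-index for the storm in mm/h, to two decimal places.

Only the 2 blocks with intensity above φ contribute runoff: 17, 29.8 mm/h.
Σ(I−φ)·Δt = d  ⇒  (17+29.8 − 2φ)·1 = 28.7
φ = (46.80 − 28.7/1) / 2 = 9.05 mm/h.

φ ≈ 9.05 mm/h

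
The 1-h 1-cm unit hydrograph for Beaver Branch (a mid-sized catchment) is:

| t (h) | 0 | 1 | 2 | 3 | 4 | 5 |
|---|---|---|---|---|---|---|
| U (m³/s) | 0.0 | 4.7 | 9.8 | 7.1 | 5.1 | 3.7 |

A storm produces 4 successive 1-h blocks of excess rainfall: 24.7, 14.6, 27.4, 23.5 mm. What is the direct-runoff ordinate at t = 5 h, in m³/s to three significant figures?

By discrete convolution, Q_j = Σ (P_i / 10 mm) · U_{j−i}.
At t = 5 h (j=5): Q = (24.7/10)·3.7 + (14.6/10)·5.1 + (27.4/10)·7.1 + (23.5/10)·9.8 = 59.1 m³/s.

Q ≈ 59.1 m³/s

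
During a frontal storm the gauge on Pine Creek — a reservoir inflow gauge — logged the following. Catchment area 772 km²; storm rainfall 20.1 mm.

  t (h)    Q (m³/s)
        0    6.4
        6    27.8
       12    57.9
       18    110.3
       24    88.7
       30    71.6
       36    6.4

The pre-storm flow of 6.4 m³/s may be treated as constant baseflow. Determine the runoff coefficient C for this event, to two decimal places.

ΣQ_DR = 324.3 m³/s; V = ΣQ_DR·Δt = 7.005 × 10^6 m³.
Runoff depth d = V / A = 9.074 mm.
C = d / P = 9.074 / 20.1 = 0.45.

C ≈ 0.45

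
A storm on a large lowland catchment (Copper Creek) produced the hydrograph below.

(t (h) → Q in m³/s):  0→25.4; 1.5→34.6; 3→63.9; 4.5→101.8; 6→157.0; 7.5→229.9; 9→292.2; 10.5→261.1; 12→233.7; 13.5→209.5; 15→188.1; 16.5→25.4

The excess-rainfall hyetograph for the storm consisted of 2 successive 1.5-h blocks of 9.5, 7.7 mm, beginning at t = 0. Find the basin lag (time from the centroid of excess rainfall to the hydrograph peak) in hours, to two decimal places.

t_L ≈ 7.58 h

Centroid of excess rainfall: t_c = Σ P_i·t̄_i / ΣP_i = 1.4215 h (block centres at 0.75, 2.25 h).
Hydrograph peak occurs at t = 9 h, so basin lag t_L = 9 − 1.4215 = 7.58 h.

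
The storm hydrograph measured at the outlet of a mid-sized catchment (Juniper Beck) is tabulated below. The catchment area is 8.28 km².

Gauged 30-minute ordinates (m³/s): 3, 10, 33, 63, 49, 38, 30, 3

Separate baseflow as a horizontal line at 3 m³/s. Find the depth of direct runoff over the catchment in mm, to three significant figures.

Direct runoff: 0.0, 7.0, 30.0, 60.0, 46.0, 35.0, 27.0, 0.0 m³/s; ΣQ_DR = 205.0 m³/s.
V = ΣQ_DR · Δt = 205.0 × 1800 s = 3.690 × 10^5 m³.
Over A = 8.28 km², depth = V / A = 44.6 mm.

d ≈ 44.6 mm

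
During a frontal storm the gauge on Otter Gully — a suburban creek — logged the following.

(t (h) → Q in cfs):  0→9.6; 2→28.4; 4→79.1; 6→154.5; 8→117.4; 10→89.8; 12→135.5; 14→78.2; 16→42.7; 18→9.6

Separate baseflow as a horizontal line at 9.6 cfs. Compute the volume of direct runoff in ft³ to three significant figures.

Direct-runoff ordinates (Q − Q_b): 0.0, 18.8, 69.5, 144.9, 107.8, 80.2, 125.9, 68.6, 33.1, 0.0 cfs.
ΣQ_DR = 648.8 cfs.
With Δt = 2 h = 7200 s, V = ΣQ_DR · Δt = 648.8 × 7200 = 4.67 × 10^6 ft³.

V ≈ 4.67 × 10^6 ft³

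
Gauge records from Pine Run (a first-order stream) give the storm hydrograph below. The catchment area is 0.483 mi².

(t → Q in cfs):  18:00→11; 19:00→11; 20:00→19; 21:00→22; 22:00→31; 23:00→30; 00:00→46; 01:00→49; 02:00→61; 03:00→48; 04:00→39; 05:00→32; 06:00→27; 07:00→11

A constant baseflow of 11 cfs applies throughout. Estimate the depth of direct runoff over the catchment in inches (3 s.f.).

Direct runoff: 0.0, 0.0, 8.0, 11.0, 20.0, 19.0, 35.0, 38.0, 50.0, 37.0, 28.0, 21.0, 16.0, 0.0 cfs; ΣQ_DR = 283.0 cfs.
V = ΣQ_DR · Δt = 283.0 × 3600 s = 1.019 × 10^6 ft³.
Over A = 0.483 mi², depth = V / A = 0.908 in.

d ≈ 0.908 in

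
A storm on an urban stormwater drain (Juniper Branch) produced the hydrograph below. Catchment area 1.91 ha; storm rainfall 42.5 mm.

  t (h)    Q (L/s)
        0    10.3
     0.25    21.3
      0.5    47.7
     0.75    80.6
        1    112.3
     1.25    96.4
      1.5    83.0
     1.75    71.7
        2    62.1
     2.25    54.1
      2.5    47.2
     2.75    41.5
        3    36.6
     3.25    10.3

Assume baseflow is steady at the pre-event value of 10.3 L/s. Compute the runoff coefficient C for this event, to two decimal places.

ΣQ_DR = 630.9 L/s; V = ΣQ_DR·Δt = 5.678 × 10^5 L.
Runoff depth d = V / A = 29.73 mm.
C = d / P = 29.73 / 42.5 = 0.70.

C ≈ 0.70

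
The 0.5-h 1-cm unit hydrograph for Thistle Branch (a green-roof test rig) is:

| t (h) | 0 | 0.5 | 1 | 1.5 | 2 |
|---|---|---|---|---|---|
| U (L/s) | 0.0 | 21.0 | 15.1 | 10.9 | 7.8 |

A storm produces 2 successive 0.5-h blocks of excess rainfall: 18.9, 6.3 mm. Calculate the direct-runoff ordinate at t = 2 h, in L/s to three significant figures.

Q ≈ 21.6 L/s

By discrete convolution, Q_j = Σ (P_i / 10 mm) · U_{j−i}.
At t = 2 h (j=4): Q = (18.9/10)·7.8 + (6.3/10)·10.9 = 21.6 L/s.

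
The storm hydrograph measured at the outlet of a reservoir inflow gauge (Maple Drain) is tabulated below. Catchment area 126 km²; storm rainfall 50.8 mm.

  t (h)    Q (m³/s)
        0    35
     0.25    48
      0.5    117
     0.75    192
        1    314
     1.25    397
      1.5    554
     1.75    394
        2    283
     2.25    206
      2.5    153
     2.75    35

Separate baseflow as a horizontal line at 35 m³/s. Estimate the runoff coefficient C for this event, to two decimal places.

ΣQ_DR = 2308 m³/s; V = ΣQ_DR·Δt = 2.077 × 10^6 m³.
Runoff depth d = V / A = 16.49 mm.
C = d / P = 16.49 / 50.8 = 0.32.

C ≈ 0.32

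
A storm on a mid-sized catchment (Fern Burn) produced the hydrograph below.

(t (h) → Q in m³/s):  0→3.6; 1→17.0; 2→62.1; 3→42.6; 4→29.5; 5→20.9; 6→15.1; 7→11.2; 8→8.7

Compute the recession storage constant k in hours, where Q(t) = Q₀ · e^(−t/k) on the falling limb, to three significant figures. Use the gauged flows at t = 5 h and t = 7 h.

k ≈ 3.21 h

On the falling limb, Q drops from 20.9 to 11.2 m³/s between t = 5 h and t = 7 h (Δt = 2 h).
k = −Δt / ln(Q₂/Q₁) = −2 / ln(11.2/20.9) = 3.21 h.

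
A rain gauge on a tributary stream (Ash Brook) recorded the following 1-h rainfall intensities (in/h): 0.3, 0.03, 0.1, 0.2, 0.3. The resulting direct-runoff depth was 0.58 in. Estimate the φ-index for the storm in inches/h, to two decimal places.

φ ≈ 0.08 in/h

Only the 4 blocks with intensity above φ contribute runoff: 0.3, 0.1, 0.2, 0.3 in/h.
Σ(I−φ)·Δt = d  ⇒  (0.3+0.1+0.2+0.3 − 4φ)·1 = 0.58
φ = (0.9000 − 0.58/1) / 4 = 0.08 in/h.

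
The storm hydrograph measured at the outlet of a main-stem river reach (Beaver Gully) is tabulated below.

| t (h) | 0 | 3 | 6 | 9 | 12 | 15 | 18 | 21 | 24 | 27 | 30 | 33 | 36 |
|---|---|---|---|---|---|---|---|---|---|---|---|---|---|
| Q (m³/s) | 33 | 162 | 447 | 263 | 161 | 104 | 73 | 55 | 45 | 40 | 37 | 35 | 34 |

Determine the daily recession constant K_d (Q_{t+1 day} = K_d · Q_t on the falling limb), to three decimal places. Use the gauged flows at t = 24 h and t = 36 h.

K_d ≈ 0.571

Between t = 24 h and t = 36 h the flow falls from 45 to 34 m³/s over 4×3 h = 12 h.
Per-interval ratio K = (34/45)^(1/4) = 0.9323; K_d = K^(24/3) = 0.571.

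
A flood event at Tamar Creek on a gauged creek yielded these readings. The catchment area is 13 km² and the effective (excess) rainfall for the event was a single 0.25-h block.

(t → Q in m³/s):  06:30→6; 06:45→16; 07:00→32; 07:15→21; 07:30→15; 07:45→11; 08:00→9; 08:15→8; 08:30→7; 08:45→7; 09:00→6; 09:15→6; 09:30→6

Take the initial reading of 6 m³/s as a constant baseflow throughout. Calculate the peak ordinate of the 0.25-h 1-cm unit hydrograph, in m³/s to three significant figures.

U_p ≈ 52.2 m³/s

Direct runoff: 0.0, 10.0, 26.0, 15.0, 9.0, 5.0, 3.0, 2.0, 1.0, 1.0, 0.0, 0.0, 0.0 m³/s; ΣQ_DR = 72.00 m³/s, peak = 26.0 m³/s.
Runoff depth d = ΣQ_DR·Δt / A = 72.00 × 900 / (13 km²) = 4.985 mm.
The 1-cm UH is the DRH scaled by (10 mm)/d, so U_p = 26.0 × 10/4.985 = 52.2 m³/s.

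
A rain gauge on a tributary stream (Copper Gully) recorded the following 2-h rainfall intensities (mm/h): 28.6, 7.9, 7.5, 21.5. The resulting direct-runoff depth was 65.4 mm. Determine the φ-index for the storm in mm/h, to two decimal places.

φ ≈ 8.70 mm/h

Only the 2 blocks with intensity above φ contribute runoff: 28.6, 21.5 mm/h.
Σ(I−φ)·Δt = d  ⇒  (28.6+21.5 − 2φ)·2 = 65.4
φ = (50.10 − 65.4/2) / 2 = 8.70 mm/h.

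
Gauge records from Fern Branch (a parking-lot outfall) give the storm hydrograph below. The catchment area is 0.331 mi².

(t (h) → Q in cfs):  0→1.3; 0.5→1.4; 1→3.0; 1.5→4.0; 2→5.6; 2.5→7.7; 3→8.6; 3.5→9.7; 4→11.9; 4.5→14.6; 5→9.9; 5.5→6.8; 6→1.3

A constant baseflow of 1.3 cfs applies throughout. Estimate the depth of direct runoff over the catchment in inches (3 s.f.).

Direct runoff: 0.0, 0.1, 1.7, 2.7, 4.3, 6.4, 7.3, 8.4, 10.6, 13.3, 8.6, 5.5, 0.0 cfs; ΣQ_DR = 68.90 cfs.
V = ΣQ_DR · Δt = 68.90 × 1800 s = 1.240 × 10^5 ft³.
Over A = 0.331 mi², depth = V / A = 0.161 in.

d ≈ 0.161 in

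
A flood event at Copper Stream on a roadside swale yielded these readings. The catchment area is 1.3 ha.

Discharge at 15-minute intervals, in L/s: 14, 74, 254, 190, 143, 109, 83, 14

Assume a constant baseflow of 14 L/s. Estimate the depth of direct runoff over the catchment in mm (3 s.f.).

d ≈ 53.2 mm

Direct runoff: 0.0, 60.0, 240.0, 176.0, 129.0, 95.0, 69.0, 0.0 L/s; ΣQ_DR = 769.0 L/s.
V = ΣQ_DR · Δt = 769.0 × 900 s = 6.921 × 10^5 L.
Over A = 1.3 ha, depth = V / A = 53.2 mm.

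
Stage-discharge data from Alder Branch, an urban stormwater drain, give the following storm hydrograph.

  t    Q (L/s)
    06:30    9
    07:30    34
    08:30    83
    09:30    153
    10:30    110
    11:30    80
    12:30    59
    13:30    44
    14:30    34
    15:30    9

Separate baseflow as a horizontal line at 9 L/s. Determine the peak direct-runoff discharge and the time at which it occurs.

Q_p = 144.0 L/s at t = 09:30

Subtracting baseflow gives direct-runoff ordinates: 0.0, 25.0, 74.0, 144.0, 101.0, 71.0, 50.0, 35.0, 25.0, 0.0 L/s.
The maximum is 144.0 L/s, occurring at the reading for t = 09:30.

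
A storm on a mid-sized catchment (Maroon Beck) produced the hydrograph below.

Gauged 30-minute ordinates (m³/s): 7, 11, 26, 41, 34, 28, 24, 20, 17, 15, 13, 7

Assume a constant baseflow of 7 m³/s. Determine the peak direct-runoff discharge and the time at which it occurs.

Q_p = 34.0 m³/s at t = 1.5 h

Subtracting baseflow gives direct-runoff ordinates: 0.0, 4.0, 19.0, 34.0, 27.0, 21.0, 17.0, 13.0, 10.0, 8.0, 6.0, 0.0 m³/s.
The maximum is 34.0 m³/s, occurring at the reading for t = 1.5 h.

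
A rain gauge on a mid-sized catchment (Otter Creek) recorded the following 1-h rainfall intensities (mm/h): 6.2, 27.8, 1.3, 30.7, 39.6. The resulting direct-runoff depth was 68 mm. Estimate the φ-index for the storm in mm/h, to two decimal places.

Only the 3 blocks with intensity above φ contribute runoff: 27.8, 30.7, 39.6 mm/h.
Σ(I−φ)·Δt = d  ⇒  (27.8+30.7+39.6 − 3φ)·1 = 68
φ = (98.10 − 68/1) / 3 = 10.03 mm/h.

φ ≈ 10.03 mm/h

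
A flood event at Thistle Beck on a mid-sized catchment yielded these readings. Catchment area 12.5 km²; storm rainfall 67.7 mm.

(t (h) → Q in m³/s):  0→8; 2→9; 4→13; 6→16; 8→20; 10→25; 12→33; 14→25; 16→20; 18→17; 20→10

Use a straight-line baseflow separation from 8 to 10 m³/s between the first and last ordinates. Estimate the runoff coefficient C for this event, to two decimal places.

C ≈ 0.83

ΣQ_DR = 97.00 m³/s; V = ΣQ_DR·Δt = 6.984 × 10^5 m³.
Runoff depth d = V / A = 55.87 mm.
C = d / P = 55.87 / 67.7 = 0.83.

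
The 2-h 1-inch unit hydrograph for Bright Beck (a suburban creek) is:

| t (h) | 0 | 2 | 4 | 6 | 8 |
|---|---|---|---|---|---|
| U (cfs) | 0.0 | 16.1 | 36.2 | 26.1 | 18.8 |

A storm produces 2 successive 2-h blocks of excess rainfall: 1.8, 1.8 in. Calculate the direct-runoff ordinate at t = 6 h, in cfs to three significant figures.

By discrete convolution, Q_j = Σ (P_i / 1 in) · U_{j−i}.
At t = 6 h (j=3): Q = (1.8/1)·26.1 + (1.8/1)·36.2 = 112 cfs.

Q ≈ 112 cfs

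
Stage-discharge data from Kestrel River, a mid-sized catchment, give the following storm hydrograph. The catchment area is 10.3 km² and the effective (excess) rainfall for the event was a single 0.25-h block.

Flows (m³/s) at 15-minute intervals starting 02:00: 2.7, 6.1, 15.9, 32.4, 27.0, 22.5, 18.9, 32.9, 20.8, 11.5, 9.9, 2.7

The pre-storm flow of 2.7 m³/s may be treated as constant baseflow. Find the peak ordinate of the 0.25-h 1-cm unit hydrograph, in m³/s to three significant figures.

Direct runoff: 0.0, 3.4, 13.2, 29.7, 24.3, 19.8, 16.2, 30.2, 18.1, 8.8, 7.2, 0.0 m³/s; ΣQ_DR = 170.9 m³/s, peak = 30.2 m³/s.
Runoff depth d = ΣQ_DR·Δt / A = 170.9 × 900 / (10.3 km²) = 14.93 mm.
The 1-cm UH is the DRH scaled by (10 mm)/d, so U_p = 30.2 × 10/14.93 = 20.2 m³/s.

U_p ≈ 20.2 m³/s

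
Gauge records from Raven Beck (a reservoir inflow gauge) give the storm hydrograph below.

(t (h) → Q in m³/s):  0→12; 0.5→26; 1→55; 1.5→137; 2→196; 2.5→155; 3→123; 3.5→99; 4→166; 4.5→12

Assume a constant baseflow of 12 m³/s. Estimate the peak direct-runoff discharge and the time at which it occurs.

Subtracting baseflow gives direct-runoff ordinates: 0.0, 14.0, 43.0, 125.0, 184.0, 143.0, 111.0, 87.0, 154.0, 0.0 m³/s.
The maximum is 184.0 m³/s, occurring at the reading for t = 2 h.

Q_p = 184.0 m³/s at t = 2 h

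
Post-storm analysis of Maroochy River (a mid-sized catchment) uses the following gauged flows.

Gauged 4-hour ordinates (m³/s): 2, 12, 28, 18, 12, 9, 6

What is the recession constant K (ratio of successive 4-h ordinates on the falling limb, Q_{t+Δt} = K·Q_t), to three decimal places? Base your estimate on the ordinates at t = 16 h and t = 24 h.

K ≈ 0.707

Using the recession-limb readings at t = 16 h and t = 24 h: Q falls from 12 to 6 m³/s over 2 intervals.
K = (Q₂/Q₁)^(1/2) = (6/12)^(1/2) = 0.707.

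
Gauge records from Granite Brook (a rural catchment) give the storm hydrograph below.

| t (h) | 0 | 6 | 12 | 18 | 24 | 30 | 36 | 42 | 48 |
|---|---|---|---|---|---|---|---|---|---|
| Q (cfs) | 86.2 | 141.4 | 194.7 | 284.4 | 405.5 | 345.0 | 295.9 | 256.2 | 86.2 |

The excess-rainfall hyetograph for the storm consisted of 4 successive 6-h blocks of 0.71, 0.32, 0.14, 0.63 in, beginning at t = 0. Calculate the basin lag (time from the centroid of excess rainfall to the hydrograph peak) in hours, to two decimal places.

Centroid of excess rainfall: t_c = Σ P_i·t̄_i / ΣP_i = 11.3000 h (block centres at 3, 9, 15, 21 h).
Hydrograph peak occurs at t = 24 h, so basin lag t_L = 24 − 11.3000 = 12.70 h.

t_L ≈ 12.70 h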